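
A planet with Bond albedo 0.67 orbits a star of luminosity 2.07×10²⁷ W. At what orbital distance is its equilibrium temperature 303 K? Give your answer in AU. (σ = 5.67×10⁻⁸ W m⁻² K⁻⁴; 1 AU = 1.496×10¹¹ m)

d ≈ 1.13 AU

From T_eq⁴ = L(1−A)/(16πσd²): d = √[L(1−A)/(16πσT_eq⁴)].
d = √[2.07×10²⁷ × 0.33 / (16π × 5.67×10⁻⁸ × (303)⁴)] = 1.69×10¹¹ m = 1.13 AU.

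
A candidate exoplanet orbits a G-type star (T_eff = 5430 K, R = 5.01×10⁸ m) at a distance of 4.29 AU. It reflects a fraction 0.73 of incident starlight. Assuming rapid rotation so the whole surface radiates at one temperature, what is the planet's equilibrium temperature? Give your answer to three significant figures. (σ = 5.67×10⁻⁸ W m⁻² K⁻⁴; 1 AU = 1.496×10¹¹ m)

d = 4.29 AU = 6.42×10¹¹ m.
L = 4πR_⋆²σT_⋆⁴ = 4π(5.01×10⁸)² × 5.67×10⁻⁸ × (5430)⁴ = 1.55×10²⁶ W.
S = L/(4πd²) = 30.0 W m⁻².
Energy balance: absorbed = emitted ⇒ πR²·S(1−A) = 4πR²·σT_eq⁴, so T_eq⁴ = S(1−A)/(4σ).
T_eq = [30.0 × 0.27 / (4 × 5.67×10⁻⁸)]^(1/4) = (3.58×10⁷)^(1/4) = 77.3 K.

T_eq ≈ 77.3 K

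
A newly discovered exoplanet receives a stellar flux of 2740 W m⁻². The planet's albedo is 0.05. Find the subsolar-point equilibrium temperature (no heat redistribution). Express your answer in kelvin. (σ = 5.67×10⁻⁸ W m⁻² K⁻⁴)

At the subsolar point the surface absorbs S(1−A) and emits σT⁴ per unit area — no factor of 4, since only the local patch is in balance.
T = [2740 × 0.95 / 5.67×10⁻⁸]^(1/4) = (4.59×10¹⁰)^(1/4) = 463 K.

T_ss ≈ 463 K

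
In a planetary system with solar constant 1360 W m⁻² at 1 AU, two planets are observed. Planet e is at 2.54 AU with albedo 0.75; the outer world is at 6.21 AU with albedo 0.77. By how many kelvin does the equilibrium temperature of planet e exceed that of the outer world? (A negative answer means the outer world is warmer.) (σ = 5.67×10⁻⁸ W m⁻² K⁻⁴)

T_eq = [S₀(1−A)/(4σd²)]^(1/4), so T ∝ (1−A)^(1/4) / √d.
T₁ = [1360×0.25/(4×5.67×10⁻⁸×2.54²)]^(1/4) = 123.46 K.
T₂ = [1360×0.23/(4×5.67×10⁻⁸×6.21²)]^(1/4) = 77.33 K.

ΔT ≈ 46.1 K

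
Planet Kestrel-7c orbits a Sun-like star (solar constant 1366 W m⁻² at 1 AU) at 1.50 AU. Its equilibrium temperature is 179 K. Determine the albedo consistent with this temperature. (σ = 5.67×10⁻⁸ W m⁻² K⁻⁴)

A ≈ 0.62

Flux at 1.50 AU: S = 1366/1.50² = 607 W m⁻².
From T_eq⁴ = S(1−A)/(4σ): 1−A = 4σT_eq⁴/S.
1−A = 4 × 5.67×10⁻⁸ × (179)⁴ / 607 = 0.384.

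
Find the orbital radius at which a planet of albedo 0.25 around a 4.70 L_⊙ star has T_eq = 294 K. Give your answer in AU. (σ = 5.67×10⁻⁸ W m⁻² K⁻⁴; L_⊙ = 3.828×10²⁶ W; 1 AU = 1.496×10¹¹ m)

d ≈ 1.68 AU

L = 4.70 × 3.828×10²⁶ = 1.80×10²⁷ W.
From T_eq⁴ = L(1−A)/(16πσd²): d = √[L(1−A)/(16πσT_eq⁴)].
d = √[1.80×10²⁷ × 0.75 / (16π × 5.67×10⁻⁸ × (294)⁴)] = 2.52×10¹¹ m = 1.68 AU.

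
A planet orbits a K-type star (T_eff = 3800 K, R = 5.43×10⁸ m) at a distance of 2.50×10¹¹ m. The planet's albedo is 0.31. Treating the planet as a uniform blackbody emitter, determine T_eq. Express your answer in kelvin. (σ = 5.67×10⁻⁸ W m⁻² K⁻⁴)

T_eq ≈ 114 K

L = 4πR_⋆²σT_⋆⁴ = 4π(5.43×10⁸)² × 5.67×10⁻⁸ × (3800)⁴ = 4.38×10²⁵ W.
S = L/(4πd²) = 55.8 W m⁻².
Energy balance: absorbed = emitted ⇒ πR²·S(1−A) = 4πR²·σT_eq⁴, so T_eq⁴ = S(1−A)/(4σ).
T_eq = [55.8 × 0.69 / (4 × 5.67×10⁻⁸)]^(1/4) = (1.70×10⁸)^(1/4) = 114 K.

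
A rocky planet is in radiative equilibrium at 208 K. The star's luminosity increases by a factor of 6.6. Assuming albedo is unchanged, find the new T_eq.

T_eq ≈ 333 K

T_eq ∝ L^(1/4) · d^(−1/2).
T′ = 208 × 6.6^(1/4) = 333 K.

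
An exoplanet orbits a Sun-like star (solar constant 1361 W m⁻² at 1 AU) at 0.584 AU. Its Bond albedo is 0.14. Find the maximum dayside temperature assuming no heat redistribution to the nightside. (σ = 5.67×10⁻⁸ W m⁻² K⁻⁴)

Flux at 0.584 AU: S = 1361/0.584² = 3990 W m⁻².
With no redistribution each surface element balances locally: S(1−A) = σT⁴.
T = [3990 × 0.86 / 5.67×10⁻⁸]^(1/4) = (6.05×10¹⁰)^(1/4) = 496 K.

T_ss ≈ 496 K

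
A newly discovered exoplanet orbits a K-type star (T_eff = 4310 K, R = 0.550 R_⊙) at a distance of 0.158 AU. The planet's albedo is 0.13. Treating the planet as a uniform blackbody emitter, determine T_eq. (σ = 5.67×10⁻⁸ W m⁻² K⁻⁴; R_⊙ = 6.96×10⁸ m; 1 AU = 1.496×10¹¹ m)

R_⋆ = 0.550 × 6.96×10⁸ = 3.83×10⁸ m.
d = 0.158 AU = 2.36×10¹⁰ m.
L = 4πR_⋆²σT_⋆⁴ = 4π(3.83×10⁸)² × 5.67×10⁻⁸ × (4310)⁴ = 3.60×10²⁵ W.
S = L/(4πd²) = 5130 W m⁻².
Energy balance: absorbed = emitted ⇒ πR²·S(1−A) = 4πR²·σT_eq⁴, so T_eq⁴ = S(1−A)/(4σ).
T_eq = [5130 × 0.87 / (4 × 5.67×10⁻⁸)]^(1/4) = (1.97×10¹⁰)^(1/4) = 375 K.

T_eq ≈ 375 K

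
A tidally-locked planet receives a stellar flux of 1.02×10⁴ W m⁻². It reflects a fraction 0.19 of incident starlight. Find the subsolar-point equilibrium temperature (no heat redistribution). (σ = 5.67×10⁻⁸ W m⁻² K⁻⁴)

At the subsolar point the surface absorbs S(1−A) and emits σT⁴ per unit area — no factor of 4, since only the local patch is in balance.
T = [1.02×10⁴ × 0.81 / 5.67×10⁻⁸]^(1/4) = (1.46×10¹¹)^(1/4) = 618 K.

T_ss ≈ 618 K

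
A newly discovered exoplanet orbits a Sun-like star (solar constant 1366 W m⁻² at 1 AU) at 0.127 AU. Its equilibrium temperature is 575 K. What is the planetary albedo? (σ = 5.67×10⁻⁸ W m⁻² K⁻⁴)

Flux at 0.127 AU: S = 1366/0.127² = 8.47×10⁴ W m⁻².
From T_eq⁴ = S(1−A)/(4σ): 1−A = 4σT_eq⁴/S.
1−A = 4 × 5.67×10⁻⁸ × (575)⁴ / 8.47×10⁴ = 0.293.

A ≈ 0.71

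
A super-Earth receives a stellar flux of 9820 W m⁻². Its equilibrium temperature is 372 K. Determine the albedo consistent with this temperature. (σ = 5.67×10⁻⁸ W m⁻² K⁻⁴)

From T_eq⁴ = S(1−A)/(4σ): 1−A = 4σT_eq⁴/S.
1−A = 4 × 5.67×10⁻⁸ × (372)⁴ / 9820 = 0.442.

A ≈ 0.56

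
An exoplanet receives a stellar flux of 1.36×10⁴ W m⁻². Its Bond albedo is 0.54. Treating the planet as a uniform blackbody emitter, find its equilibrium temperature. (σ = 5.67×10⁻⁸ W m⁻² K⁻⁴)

Energy balance: absorbed = emitted ⇒ πR²·S(1−A) = 4πR²·σT_eq⁴, so T_eq⁴ = S(1−A)/(4σ).
T_eq = [1.36×10⁴ × 0.46 / (4 × 5.67×10⁻⁸)]^(1/4) = (2.76×10¹⁰)^(1/4) = 408 K.

T_eq ≈ 408 K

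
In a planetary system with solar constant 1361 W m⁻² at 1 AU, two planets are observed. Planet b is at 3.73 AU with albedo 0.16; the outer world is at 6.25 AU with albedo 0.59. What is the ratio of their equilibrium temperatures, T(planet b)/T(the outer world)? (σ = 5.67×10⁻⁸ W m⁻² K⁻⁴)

T_eq = [S₀(1−A)/(4σd²)]^(1/4), so T ∝ (1−A)^(1/4) / √d.
T₁ = [1361×0.84/(4×5.67×10⁻⁸×3.73²)]^(1/4) = 137.97 K.
T₂ = [1361×0.41/(4×5.67×10⁻⁸×6.25²)]^(1/4) = 89.09 K.

T₁/T₂ ≈ 1.549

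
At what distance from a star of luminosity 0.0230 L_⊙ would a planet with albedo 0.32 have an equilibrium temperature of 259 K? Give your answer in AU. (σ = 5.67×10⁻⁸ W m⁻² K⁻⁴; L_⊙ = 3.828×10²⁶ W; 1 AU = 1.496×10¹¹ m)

L = 0.0230 × 3.828×10²⁶ = 8.80×10²⁴ W.
From T_eq⁴ = L(1−A)/(16πσd²): d = √[L(1−A)/(16πσT_eq⁴)].
d = √[8.80×10²⁴ × 0.68 / (16π × 5.67×10⁻⁸ × (259)⁴)] = 2.16×10¹⁰ m = 0.144 AU.

d ≈ 0.144 AU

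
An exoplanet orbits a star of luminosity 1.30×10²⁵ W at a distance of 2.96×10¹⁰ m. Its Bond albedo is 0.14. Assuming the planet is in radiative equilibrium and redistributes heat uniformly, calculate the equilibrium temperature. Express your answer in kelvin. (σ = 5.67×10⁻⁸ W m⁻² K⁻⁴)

T_eq ≈ 259 K

Flux: S = L/(4πd²) = 1.30×10²⁵/(4π×(2.96×10¹⁰)²) = 1180 W m⁻².
Energy balance: absorbed = emitted ⇒ πR²·S(1−A) = 4πR²·σT_eq⁴, so T_eq⁴ = S(1−A)/(4σ).
T_eq = [1180 × 0.86 / (4 × 5.67×10⁻⁸)]^(1/4) = (4.48×10⁹)^(1/4) = 259 K.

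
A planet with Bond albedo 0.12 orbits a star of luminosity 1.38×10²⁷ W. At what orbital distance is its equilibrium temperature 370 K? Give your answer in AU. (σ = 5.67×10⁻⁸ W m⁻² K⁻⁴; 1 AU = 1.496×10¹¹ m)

d ≈ 1.01 AU

From T_eq⁴ = L(1−A)/(16πσd²): d = √[L(1−A)/(16πσT_eq⁴)].
d = √[1.38×10²⁷ × 0.88 / (16π × 5.67×10⁻⁸ × (370)⁴)] = 1.51×10¹¹ m = 1.01 AU.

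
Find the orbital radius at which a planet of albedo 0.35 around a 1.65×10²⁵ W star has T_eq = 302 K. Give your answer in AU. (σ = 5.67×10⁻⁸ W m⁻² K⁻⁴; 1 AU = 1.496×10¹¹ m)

From T_eq⁴ = L(1−A)/(16πσd²): d = √[L(1−A)/(16πσT_eq⁴)].
d = √[1.65×10²⁵ × 0.65 / (16π × 5.67×10⁻⁸ × (302)⁴)] = 2.13×10¹⁰ m = 0.142 AU.

d ≈ 0.142 AU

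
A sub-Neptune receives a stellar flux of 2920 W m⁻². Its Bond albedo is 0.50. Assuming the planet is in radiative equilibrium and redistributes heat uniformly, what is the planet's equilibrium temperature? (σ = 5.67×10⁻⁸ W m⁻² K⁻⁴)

T_eq ≈ 283 K

Energy balance: absorbed = emitted ⇒ πR²·S(1−A) = 4πR²·σT_eq⁴, so T_eq⁴ = S(1−A)/(4σ).
T_eq = [2920 × 0.50 / (4 × 5.67×10⁻⁸)]^(1/4) = (6.44×10⁹)^(1/4) = 283 K.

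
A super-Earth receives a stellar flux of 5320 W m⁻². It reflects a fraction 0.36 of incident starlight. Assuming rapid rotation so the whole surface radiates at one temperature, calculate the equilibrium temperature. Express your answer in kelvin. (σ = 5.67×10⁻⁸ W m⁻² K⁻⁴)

T_eq ≈ 350 K

Energy balance: absorbed = emitted ⇒ πR²·S(1−A) = 4πR²·σT_eq⁴, so T_eq⁴ = S(1−A)/(4σ).
T_eq = [5320 × 0.64 / (4 × 5.67×10⁻⁸)]^(1/4) = (1.50×10¹⁰)^(1/4) = 350 K.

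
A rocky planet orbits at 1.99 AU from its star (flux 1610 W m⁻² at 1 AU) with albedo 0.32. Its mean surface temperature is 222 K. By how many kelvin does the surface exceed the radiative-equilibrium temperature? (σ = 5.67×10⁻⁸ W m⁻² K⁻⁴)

ΔT ≈ 35.1 K

S = 1610/1.99² = 406.6 W m⁻².
T_eq = [S(1−A)/(4σ)]^(1/4) = [406.6×0.68/(4×5.67×10⁻⁸)]^(1/4) = 186.9 K.
ΔT = T_surf − T_eq = 222 − 186.9.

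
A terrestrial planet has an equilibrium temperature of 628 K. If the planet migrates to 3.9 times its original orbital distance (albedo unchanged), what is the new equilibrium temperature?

T_eq ≈ 318 K

T_eq ∝ L^(1/4) · d^(−1/2).
T′ = 628 / 3.9^(1/2) = 318 K.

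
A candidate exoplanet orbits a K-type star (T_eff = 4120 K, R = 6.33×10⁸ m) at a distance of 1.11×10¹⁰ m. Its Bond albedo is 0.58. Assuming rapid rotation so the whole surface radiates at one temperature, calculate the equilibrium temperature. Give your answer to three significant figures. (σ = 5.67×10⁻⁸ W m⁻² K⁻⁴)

L = 4πR_⋆²σT_⋆⁴ = 4π(6.33×10⁸)² × 5.67×10⁻⁸ × (4120)⁴ = 8.23×10²⁵ W.
S = L/(4πd²) = 5.31×10⁴ W m⁻².
Energy balance: absorbed = emitted ⇒ πR²·S(1−A) = 4πR²·σT_eq⁴, so T_eq⁴ = S(1−A)/(4σ).
T_eq = [5.31×10⁴ × 0.42 / (4 × 5.67×10⁻⁸)]^(1/4) = (9.84×10¹⁰)^(1/4) = 560 K.

T_eq ≈ 560 K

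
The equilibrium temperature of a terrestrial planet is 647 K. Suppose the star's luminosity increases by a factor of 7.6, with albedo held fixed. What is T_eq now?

T_eq ≈ 1070 K

T_eq ∝ L^(1/4) · d^(−1/2).
T′ = 647 × 7.6^(1/4) = 1070 K.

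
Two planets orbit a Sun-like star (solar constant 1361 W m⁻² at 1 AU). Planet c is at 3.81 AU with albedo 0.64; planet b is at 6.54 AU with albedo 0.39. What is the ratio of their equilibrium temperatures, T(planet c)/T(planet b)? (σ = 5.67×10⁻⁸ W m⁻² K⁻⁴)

T_eq = [S₀(1−A)/(4σd²)]^(1/4), so T ∝ (1−A)^(1/4) / √d.
T₁ = [1361×0.36/(4×5.67×10⁻⁸×3.81²)]^(1/4) = 110.45 K.
T₂ = [1361×0.61/(4×5.67×10⁻⁸×6.54²)]^(1/4) = 96.18 K.

T₁/T₂ ≈ 1.148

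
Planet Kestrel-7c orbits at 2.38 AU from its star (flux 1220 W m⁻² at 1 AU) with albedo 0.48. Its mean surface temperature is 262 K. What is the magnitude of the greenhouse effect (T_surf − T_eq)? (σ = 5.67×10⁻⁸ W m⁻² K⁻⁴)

ΔT ≈ 112.9 K

S = 1220/2.38² = 215.4 W m⁻².
T_eq = [S(1−A)/(4σ)]^(1/4) = [215.4×0.52/(4×5.67×10⁻⁸)]^(1/4) = 149.1 K.
ΔT = T_surf − T_eq = 262 − 149.1.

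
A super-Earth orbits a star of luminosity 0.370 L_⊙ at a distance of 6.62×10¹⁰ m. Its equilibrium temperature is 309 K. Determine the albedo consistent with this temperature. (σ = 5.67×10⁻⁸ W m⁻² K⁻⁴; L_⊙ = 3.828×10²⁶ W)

A ≈ 0.20

L = 0.370 × 3.828×10²⁶ = 1.42×10²⁶ W.
Flux: S = L/(4πd²) = 1.42×10²⁶/(4π×(6.62×10¹⁰)²) = 2570 W m⁻².
From T_eq⁴ = S(1−A)/(4σ): 1−A = 4σT_eq⁴/S.
1−A = 4 × 5.67×10⁻⁸ × (309)⁴ / 2570 = 0.804.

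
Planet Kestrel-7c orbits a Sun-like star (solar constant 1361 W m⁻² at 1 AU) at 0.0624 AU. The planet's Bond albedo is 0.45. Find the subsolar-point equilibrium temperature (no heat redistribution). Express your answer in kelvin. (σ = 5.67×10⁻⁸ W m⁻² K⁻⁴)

T_ss ≈ 1360 K

Flux at 0.0624 AU: S = 1361/0.0624² = 3.50×10⁵ W m⁻².
At the subsolar point the surface absorbs S(1−A) and emits σT⁴ per unit area — no factor of 4, since only the local patch is in balance.
T = [3.50×10⁵ × 0.55 / 5.67×10⁻⁸]^(1/4) = (3.39×10¹²)^(1/4) = 1360 K.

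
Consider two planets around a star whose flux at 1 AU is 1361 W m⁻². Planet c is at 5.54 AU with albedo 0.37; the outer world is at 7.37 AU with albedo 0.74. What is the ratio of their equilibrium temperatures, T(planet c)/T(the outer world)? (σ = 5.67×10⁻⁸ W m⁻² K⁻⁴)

T₁/T₂ ≈ 1.439

T_eq = [S₀(1−A)/(4σd²)]^(1/4), so T ∝ (1−A)^(1/4) / √d.
T₁ = [1361×0.63/(4×5.67×10⁻⁸×5.54²)]^(1/4) = 105.35 K.
T₂ = [1361×0.26/(4×5.67×10⁻⁸×7.37²)]^(1/4) = 73.21 K.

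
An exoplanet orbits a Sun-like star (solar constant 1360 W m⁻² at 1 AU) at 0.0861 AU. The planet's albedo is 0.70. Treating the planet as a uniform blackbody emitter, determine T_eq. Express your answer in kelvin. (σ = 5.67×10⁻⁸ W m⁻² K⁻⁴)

Flux at 0.0861 AU: S = 1360/0.0861² = 1.83×10⁵ W m⁻².
Energy balance: absorbed = emitted ⇒ πR²·S(1−A) = 4πR²·σT_eq⁴, so T_eq⁴ = S(1−A)/(4σ).
T_eq = [1.83×10⁵ × 0.30 / (4 × 5.67×10⁻⁸)]^(1/4) = (2.43×10¹¹)^(1/4) = 702 K.

T_eq ≈ 702 K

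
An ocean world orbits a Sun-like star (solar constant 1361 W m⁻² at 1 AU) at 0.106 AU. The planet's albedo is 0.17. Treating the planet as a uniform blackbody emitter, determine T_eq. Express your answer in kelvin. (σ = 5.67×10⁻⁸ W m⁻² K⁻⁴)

Flux at 0.106 AU: S = 1361/0.106² = 1.21×10⁵ W m⁻².
Energy balance: absorbed = emitted ⇒ πR²·S(1−A) = 4πR²·σT_eq⁴, so T_eq⁴ = S(1−A)/(4σ).
T_eq = [1.21×10⁵ × 0.83 / (4 × 5.67×10⁻⁸)]^(1/4) = (4.43×10¹¹)^(1/4) = 816 K.

T_eq ≈ 816 K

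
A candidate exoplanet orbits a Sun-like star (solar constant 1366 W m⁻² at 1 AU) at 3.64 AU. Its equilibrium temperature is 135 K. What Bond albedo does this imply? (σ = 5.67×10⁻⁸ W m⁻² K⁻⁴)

A ≈ 0.27

Flux at 3.64 AU: S = 1366/3.64² = 103 W m⁻².
From T_eq⁴ = S(1−A)/(4σ): 1−A = 4σT_eq⁴/S.
1−A = 4 × 5.67×10⁻⁸ × (135)⁴ / 103 = 0.731.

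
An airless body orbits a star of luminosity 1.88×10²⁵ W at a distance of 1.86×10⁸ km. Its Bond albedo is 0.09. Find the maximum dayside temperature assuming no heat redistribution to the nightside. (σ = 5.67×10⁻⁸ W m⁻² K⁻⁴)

T_ss ≈ 162 K

d = 1.86×10⁸ km = 1.86×10¹¹ m.
Flux: S = L/(4πd²) = 1.88×10²⁵/(4π×(1.86×10¹¹)²) = 43.2 W m⁻².
With no redistribution each surface element balances locally: S(1−A) = σT⁴.
T = [43.2 × 0.91 / 5.67×10⁻⁸]^(1/4) = (6.94×10⁸)^(1/4) = 162 K.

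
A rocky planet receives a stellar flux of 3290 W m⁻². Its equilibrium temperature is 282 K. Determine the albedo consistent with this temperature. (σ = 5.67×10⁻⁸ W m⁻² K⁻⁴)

A ≈ 0.56

From T_eq⁴ = S(1−A)/(4σ): 1−A = 4σT_eq⁴/S.
1−A = 4 × 5.67×10⁻⁸ × (282)⁴ / 3290 = 0.436.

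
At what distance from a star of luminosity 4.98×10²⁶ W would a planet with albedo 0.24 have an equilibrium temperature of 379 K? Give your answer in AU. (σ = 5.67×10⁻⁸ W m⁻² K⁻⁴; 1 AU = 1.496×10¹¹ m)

d ≈ 0.536 AU

From T_eq⁴ = L(1−A)/(16πσd²): d = √[L(1−A)/(16πσT_eq⁴)].
d = √[4.98×10²⁶ × 0.76 / (16π × 5.67×10⁻⁸ × (379)⁴)] = 8.02×10¹⁰ m = 0.536 AU.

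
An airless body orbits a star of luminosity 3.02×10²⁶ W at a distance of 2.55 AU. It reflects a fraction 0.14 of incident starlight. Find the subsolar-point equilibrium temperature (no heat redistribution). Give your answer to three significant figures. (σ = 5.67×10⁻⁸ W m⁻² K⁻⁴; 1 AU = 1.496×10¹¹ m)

d = 2.55 AU = 3.81×10¹¹ m.
Flux: S = L/(4πd²) = 3.02×10²⁶/(4π×(3.81×10¹¹)²) = 165 W m⁻².
At the subsolar point the surface absorbs S(1−A) and emits σT⁴ per unit area — no factor of 4, since only the local patch is in balance.
T = [165 × 0.86 / 5.67×10⁻⁸]^(1/4) = (2.50×10⁹)^(1/4) = 224 K.

T_ss ≈ 224 K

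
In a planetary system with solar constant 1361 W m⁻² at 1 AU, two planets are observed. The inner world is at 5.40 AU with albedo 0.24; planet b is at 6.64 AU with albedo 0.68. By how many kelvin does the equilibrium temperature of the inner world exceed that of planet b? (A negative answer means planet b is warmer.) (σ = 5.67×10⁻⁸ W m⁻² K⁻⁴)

ΔT ≈ 30.6 K

T_eq = [S₀(1−A)/(4σd²)]^(1/4), so T ∝ (1−A)^(1/4) / √d.
T₁ = [1361×0.76/(4×5.67×10⁻⁸×5.40²)]^(1/4) = 111.83 K.
T₂ = [1361×0.32/(4×5.67×10⁻⁸×6.64²)]^(1/4) = 81.24 K.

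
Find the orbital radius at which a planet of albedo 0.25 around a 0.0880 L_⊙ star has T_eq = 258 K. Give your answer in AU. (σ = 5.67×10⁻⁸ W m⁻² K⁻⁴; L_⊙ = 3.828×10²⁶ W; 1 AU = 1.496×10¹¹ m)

L = 0.0880 × 3.828×10²⁶ = 3.37×10²⁵ W.
From T_eq⁴ = L(1−A)/(16πσd²): d = √[L(1−A)/(16πσT_eq⁴)].
d = √[3.37×10²⁵ × 0.75 / (16π × 5.67×10⁻⁸ × (258)⁴)] = 4.47×10¹⁰ m = 0.299 AU.

d ≈ 0.299 AU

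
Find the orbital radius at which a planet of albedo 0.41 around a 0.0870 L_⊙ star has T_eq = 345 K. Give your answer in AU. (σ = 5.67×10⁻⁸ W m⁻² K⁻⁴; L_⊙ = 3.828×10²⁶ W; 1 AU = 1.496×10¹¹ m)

d ≈ 0.147 AU

L = 0.0870 × 3.828×10²⁶ = 3.33×10²⁵ W.
From T_eq⁴ = L(1−A)/(16πσd²): d = √[L(1−A)/(16πσT_eq⁴)].
d = √[3.33×10²⁵ × 0.59 / (16π × 5.67×10⁻⁸ × (345)⁴)] = 2.21×10¹⁰ m = 0.147 AU.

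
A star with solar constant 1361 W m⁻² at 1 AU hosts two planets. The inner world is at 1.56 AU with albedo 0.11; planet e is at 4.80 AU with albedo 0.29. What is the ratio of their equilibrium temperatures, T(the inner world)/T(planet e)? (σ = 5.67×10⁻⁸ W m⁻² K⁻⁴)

T_eq = [S₀(1−A)/(4σd²)]^(1/4), so T ∝ (1−A)^(1/4) / √d.
T₁ = [1361×0.89/(4×5.67×10⁻⁸×1.56²)]^(1/4) = 216.44 K.
T₂ = [1361×0.71/(4×5.67×10⁻⁸×4.80²)]^(1/4) = 116.61 K.

T₁/T₂ ≈ 1.856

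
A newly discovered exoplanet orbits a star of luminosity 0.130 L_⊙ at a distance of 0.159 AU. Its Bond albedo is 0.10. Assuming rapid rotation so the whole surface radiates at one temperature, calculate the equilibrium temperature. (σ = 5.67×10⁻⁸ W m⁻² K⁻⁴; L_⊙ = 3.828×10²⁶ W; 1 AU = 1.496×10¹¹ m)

d = 0.159 AU = 2.38×10¹⁰ m.
L = 0.130 × 3.828×10²⁶ = 4.98×10²⁵ W.
Flux: S = L/(4πd²) = 4.98×10²⁵/(4π×(2.38×10¹⁰)²) = 7000 W m⁻².
Energy balance: absorbed = emitted ⇒ πR²·S(1−A) = 4πR²·σT_eq⁴, so T_eq⁴ = S(1−A)/(4σ).
T_eq = [7000 × 0.90 / (4 × 5.67×10⁻⁸)]^(1/4) = (2.78×10¹⁰)^(1/4) = 408 K.

T_eq ≈ 408 K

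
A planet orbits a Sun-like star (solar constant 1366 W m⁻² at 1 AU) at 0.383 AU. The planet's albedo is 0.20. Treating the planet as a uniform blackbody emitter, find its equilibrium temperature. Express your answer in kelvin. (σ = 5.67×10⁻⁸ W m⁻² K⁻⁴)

Flux at 0.383 AU: S = 1366/0.383² = 9310 W m⁻².
Energy balance: absorbed = emitted ⇒ πR²·S(1−A) = 4πR²·σT_eq⁴, so T_eq⁴ = S(1−A)/(4σ).
T_eq = [9310 × 0.80 / (4 × 5.67×10⁻⁸)]^(1/4) = (3.28×10¹⁰)^(1/4) = 426 K.

T_eq ≈ 426 K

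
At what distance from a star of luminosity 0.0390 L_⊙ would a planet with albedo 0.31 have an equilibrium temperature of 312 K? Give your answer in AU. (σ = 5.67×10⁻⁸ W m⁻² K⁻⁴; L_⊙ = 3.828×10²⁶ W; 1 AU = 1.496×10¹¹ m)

d ≈ 0.131 AU

L = 0.0390 × 3.828×10²⁶ = 1.49×10²⁵ W.
From T_eq⁴ = L(1−A)/(16πσd²): d = √[L(1−A)/(16πσT_eq⁴)].
d = √[1.49×10²⁵ × 0.69 / (16π × 5.67×10⁻⁸ × (312)⁴)] = 1.95×10¹⁰ m = 0.131 AU.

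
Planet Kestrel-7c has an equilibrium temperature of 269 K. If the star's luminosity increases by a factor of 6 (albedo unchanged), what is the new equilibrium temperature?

T_eq ≈ 421 K

T_eq ∝ L^(1/4) · d^(−1/2).
T′ = 269 × 6^(1/4) = 421 K.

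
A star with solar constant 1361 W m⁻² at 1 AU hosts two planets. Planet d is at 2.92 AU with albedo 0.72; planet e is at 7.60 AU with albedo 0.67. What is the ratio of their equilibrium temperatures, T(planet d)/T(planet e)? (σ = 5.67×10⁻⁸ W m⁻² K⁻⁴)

T₁/T₂ ≈ 1.548

T_eq = [S₀(1−A)/(4σd²)]^(1/4), so T ∝ (1−A)^(1/4) / √d.
T₁ = [1361×0.28/(4×5.67×10⁻⁸×2.92²)]^(1/4) = 118.48 K.
T₂ = [1361×0.33/(4×5.67×10⁻⁸×7.60²)]^(1/4) = 76.52 K.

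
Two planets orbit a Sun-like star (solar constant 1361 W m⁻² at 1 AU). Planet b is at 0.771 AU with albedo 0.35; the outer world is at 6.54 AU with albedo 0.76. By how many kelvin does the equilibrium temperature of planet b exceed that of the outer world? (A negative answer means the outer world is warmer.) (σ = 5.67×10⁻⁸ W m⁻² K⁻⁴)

T_eq = [S₀(1−A)/(4σd²)]^(1/4), so T ∝ (1−A)^(1/4) / √d.
T₁ = [1361×0.65/(4×5.67×10⁻⁸×0.771²)]^(1/4) = 284.61 K.
T₂ = [1361×0.24/(4×5.67×10⁻⁸×6.54²)]^(1/4) = 76.18 K.

ΔT ≈ 208.4 K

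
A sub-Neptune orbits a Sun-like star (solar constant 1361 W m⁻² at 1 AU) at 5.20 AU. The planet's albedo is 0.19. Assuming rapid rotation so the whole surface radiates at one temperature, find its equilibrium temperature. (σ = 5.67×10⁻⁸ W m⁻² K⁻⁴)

Flux at 5.20 AU: S = 1361/5.20² = 50.3 W m⁻².
Energy balance: absorbed = emitted ⇒ πR²·S(1−A) = 4πR²·σT_eq⁴, so T_eq⁴ = S(1−A)/(4σ).
T_eq = [50.3 × 0.81 / (4 × 5.67×10⁻⁸)]^(1/4) = (1.80×10⁸)^(1/4) = 116 K.

T_eq ≈ 116 K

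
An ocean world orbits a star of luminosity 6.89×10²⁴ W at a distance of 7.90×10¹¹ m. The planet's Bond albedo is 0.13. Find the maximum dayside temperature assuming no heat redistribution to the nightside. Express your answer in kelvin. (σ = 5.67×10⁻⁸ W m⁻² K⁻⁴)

T_ss ≈ 60.6 K

Flux: S = L/(4πd²) = 6.89×10²⁴/(4π×(7.90×10¹¹)²) = 0.879 W m⁻².
With no redistribution each surface element balances locally: S(1−A) = σT⁴.
T = [0.879 × 0.87 / 5.67×10⁻⁸]^(1/4) = (1.35×10⁷)^(1/4) = 60.6 K.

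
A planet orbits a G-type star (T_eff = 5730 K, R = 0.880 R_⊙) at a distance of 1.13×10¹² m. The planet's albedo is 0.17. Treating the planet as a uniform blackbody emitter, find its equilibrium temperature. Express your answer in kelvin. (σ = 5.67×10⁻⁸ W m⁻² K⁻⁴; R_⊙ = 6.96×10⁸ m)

T_eq ≈ 90.0 K

R_⋆ = 0.880 × 6.96×10⁸ = 6.12×10⁸ m.
L = 4πR_⋆²σT_⋆⁴ = 4π(6.12×10⁸)² × 5.67×10⁻⁸ × (5730)⁴ = 2.88×10²⁶ W.
S = L/(4πd²) = 18.0 W m⁻².
Energy balance: absorbed = emitted ⇒ πR²·S(1−A) = 4πR²·σT_eq⁴, so T_eq⁴ = S(1−A)/(4σ).
T_eq = [18.0 × 0.83 / (4 × 5.67×10⁻⁸)]^(1/4) = (6.57×10⁷)^(1/4) = 90.0 K.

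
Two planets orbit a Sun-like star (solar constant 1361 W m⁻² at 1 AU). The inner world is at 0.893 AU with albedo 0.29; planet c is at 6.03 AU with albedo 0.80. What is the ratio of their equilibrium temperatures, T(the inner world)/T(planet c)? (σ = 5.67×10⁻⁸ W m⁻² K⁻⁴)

T₁/T₂ ≈ 3.567

T_eq = [S₀(1−A)/(4σd²)]^(1/4), so T ∝ (1−A)^(1/4) / √d.
T₁ = [1361×0.71/(4×5.67×10⁻⁸×0.893²)]^(1/4) = 270.36 K.
T₂ = [1361×0.20/(4×5.67×10⁻⁸×6.03²)]^(1/4) = 75.80 K.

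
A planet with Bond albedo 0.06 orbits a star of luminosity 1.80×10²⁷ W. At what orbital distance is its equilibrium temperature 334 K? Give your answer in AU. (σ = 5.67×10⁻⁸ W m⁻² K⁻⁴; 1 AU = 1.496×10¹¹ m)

d ≈ 1.46 AU

From T_eq⁴ = L(1−A)/(16πσd²): d = √[L(1−A)/(16πσT_eq⁴)].
d = √[1.80×10²⁷ × 0.94 / (16π × 5.67×10⁻⁸ × (334)⁴)] = 2.18×10¹¹ m = 1.46 AU.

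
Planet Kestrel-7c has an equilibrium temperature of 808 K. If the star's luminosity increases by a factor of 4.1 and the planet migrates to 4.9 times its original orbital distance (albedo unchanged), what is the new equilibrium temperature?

T_eq ∝ L^(1/4) · d^(−1/2).
T′ = 808 × 4.1^(1/4) / 4.9^(1/2) = 519 K.

T_eq ≈ 519 K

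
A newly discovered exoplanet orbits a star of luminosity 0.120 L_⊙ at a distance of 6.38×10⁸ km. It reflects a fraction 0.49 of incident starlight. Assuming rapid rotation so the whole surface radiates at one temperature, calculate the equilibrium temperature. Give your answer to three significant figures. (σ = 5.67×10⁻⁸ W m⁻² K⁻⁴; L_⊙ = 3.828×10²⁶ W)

T_eq ≈ 67.0 K

d = 6.38×10⁸ km = 6.38×10¹¹ m.
L = 0.120 × 3.828×10²⁶ = 4.59×10²⁵ W.
Flux: S = L/(4πd²) = 4.59×10²⁵/(4π×(6.38×10¹¹)²) = 8.98 W m⁻².
Energy balance: absorbed = emitted ⇒ πR²·S(1−A) = 4πR²·σT_eq⁴, so T_eq⁴ = S(1−A)/(4σ).
T_eq = [8.98 × 0.51 / (4 × 5.67×10⁻⁸)]^(1/4) = (2.02×10⁷)^(1/4) = 67.0 K.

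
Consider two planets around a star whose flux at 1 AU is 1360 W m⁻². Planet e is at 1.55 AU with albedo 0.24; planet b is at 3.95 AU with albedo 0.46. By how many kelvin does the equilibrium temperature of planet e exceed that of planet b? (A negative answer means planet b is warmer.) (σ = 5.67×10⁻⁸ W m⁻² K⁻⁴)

ΔT ≈ 88.7 K

T_eq = [S₀(1−A)/(4σd²)]^(1/4), so T ∝ (1−A)^(1/4) / √d.
T₁ = [1360×0.76/(4×5.67×10⁻⁸×1.55²)]^(1/4) = 208.69 K.
T₂ = [1360×0.54/(4×5.67×10⁻⁸×3.95²)]^(1/4) = 120.03 K.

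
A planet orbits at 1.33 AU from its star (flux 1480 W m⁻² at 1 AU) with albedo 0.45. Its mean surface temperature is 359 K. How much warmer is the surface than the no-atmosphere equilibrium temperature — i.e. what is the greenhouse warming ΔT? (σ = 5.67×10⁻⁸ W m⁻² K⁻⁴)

S = 1480/1.33² = 836.7 W m⁻².
T_eq = [S(1−A)/(4σ)]^(1/4) = [836.7×0.55/(4×5.67×10⁻⁸)]^(1/4) = 212.2 K.
ΔT = T_surf − T_eq = 359 − 212.2.

ΔT ≈ 146.8 K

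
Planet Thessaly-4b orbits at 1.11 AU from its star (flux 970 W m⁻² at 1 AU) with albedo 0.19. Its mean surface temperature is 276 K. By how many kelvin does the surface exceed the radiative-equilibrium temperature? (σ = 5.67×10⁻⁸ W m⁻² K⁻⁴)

S = 970/1.11² = 787.3 W m⁻².
T_eq = [S(1−A)/(4σ)]^(1/4) = [787.3×0.81/(4×5.67×10⁻⁸)]^(1/4) = 230.3 K.
ΔT = T_surf − T_eq = 276 − 230.3.

ΔT ≈ 45.7 K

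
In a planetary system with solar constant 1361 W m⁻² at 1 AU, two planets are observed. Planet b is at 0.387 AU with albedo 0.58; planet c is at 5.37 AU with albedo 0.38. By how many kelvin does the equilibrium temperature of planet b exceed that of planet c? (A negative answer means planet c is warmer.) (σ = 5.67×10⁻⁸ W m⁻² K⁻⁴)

T_eq = [S₀(1−A)/(4σd²)]^(1/4), so T ∝ (1−A)^(1/4) / √d.
T₁ = [1361×0.42/(4×5.67×10⁻⁸×0.387²)]^(1/4) = 360.17 K.
T₂ = [1361×0.62/(4×5.67×10⁻⁸×5.37²)]^(1/4) = 106.58 K.

ΔT ≈ 253.6 K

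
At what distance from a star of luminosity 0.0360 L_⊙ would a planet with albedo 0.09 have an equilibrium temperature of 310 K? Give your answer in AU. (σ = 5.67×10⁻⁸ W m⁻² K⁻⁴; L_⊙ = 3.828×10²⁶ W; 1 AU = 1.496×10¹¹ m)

d ≈ 0.146 AU

L = 0.0360 × 3.828×10²⁶ = 1.38×10²⁵ W.
From T_eq⁴ = L(1−A)/(16πσd²): d = √[L(1−A)/(16πσT_eq⁴)].
d = √[1.38×10²⁵ × 0.91 / (16π × 5.67×10⁻⁸ × (310)⁴)] = 2.18×10¹⁰ m = 0.146 AU.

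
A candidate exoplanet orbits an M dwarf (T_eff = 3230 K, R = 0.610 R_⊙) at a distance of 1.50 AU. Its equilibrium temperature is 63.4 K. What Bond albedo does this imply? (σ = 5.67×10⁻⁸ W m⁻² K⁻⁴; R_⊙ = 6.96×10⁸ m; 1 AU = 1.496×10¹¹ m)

R_⋆ = 0.610 × 6.96×10⁸ = 4.25×10⁸ m.
d = 1.50 AU = 2.24×10¹¹ m.
L = 4πR_⋆²σT_⋆⁴ = 4π(4.25×10⁸)² × 5.67×10⁻⁸ × (3230)⁴ = 1.40×10²⁵ W.
S = L/(4πd²) = 22.1 W m⁻².
From T_eq⁴ = S(1−A)/(4σ): 1−A = 4σT_eq⁴/S.
1−A = 4 × 5.67×10⁻⁸ × (63.4)⁴ / 22.1 = 0.166.

A ≈ 0.83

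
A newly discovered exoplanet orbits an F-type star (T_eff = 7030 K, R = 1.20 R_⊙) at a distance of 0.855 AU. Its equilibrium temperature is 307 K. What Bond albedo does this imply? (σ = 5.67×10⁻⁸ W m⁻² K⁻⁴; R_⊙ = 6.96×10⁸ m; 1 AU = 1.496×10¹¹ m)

A ≈ 0.66

R_⋆ = 1.20 × 6.96×10⁸ = 8.35×10⁸ m.
d = 0.855 AU = 1.28×10¹¹ m.
L = 4πR_⋆²σT_⋆⁴ = 4π(8.35×10⁸)² × 5.67×10⁻⁸ × (7030)⁴ = 1.21×10²⁷ W.
S = L/(4πd²) = 5900 W m⁻².
From T_eq⁴ = S(1−A)/(4σ): 1−A = 4σT_eq⁴/S.
1−A = 4 × 5.67×10⁻⁸ × (307)⁴ / 5900 = 0.341.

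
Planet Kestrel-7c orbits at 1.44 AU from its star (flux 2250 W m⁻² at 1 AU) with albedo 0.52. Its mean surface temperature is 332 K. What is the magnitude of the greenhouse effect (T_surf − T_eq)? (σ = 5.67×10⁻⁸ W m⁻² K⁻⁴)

S = 2250/1.44² = 1085 W m⁻².
T_eq = [S(1−A)/(4σ)]^(1/4) = [1085×0.48/(4×5.67×10⁻⁸)]^(1/4) = 218.9 K.
ΔT = T_surf − T_eq = 332 − 218.9.

ΔT ≈ 113.1 K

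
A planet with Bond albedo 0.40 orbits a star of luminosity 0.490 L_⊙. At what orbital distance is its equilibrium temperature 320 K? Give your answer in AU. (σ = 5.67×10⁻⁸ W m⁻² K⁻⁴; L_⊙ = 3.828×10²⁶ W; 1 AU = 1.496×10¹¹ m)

L = 0.490 × 3.828×10²⁶ = 1.88×10²⁶ W.
From T_eq⁴ = L(1−A)/(16πσd²): d = √[L(1−A)/(16πσT_eq⁴)].
d = √[1.88×10²⁶ × 0.60 / (16π × 5.67×10⁻⁸ × (320)⁴)] = 6.14×10¹⁰ m = 0.410 AU.

d ≈ 0.410 AU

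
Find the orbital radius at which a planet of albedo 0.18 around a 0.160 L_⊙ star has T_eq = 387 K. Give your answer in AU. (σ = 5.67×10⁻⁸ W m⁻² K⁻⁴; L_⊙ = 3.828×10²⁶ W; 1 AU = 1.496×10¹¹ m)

L = 0.160 × 3.828×10²⁶ = 6.12×10²⁵ W.
From T_eq⁴ = L(1−A)/(16πσd²): d = √[L(1−A)/(16πσT_eq⁴)].
d = √[6.12×10²⁵ × 0.82 / (16π × 5.67×10⁻⁸ × (387)⁴)] = 2.80×10¹⁰ m = 0.187 AU.

d ≈ 0.187 AU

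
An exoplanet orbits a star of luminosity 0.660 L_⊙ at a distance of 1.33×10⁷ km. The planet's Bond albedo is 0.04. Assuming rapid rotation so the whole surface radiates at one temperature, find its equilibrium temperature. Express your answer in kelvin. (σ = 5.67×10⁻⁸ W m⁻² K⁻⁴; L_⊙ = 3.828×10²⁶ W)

d = 1.33×10⁷ km = 1.33×10¹⁰ m.
L = 0.660 × 3.828×10²⁶ = 2.53×10²⁶ W.
Flux: S = L/(4πd²) = 2.53×10²⁶/(4π×(1.33×10¹⁰)²) = 1.14×10⁵ W m⁻².
Energy balance: absorbed = emitted ⇒ πR²·S(1−A) = 4πR²·σT_eq⁴, so T_eq⁴ = S(1−A)/(4σ).
T_eq = [1.14×10⁵ × 0.96 / (4 × 5.67×10⁻⁸)]^(1/4) = (4.81×10¹¹)^(1/4) = 833 K.

T_eq ≈ 833 K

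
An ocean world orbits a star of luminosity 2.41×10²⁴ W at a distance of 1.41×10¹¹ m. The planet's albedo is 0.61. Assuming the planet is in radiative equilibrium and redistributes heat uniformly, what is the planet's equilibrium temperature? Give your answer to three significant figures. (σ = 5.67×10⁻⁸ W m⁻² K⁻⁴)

T_eq ≈ 63.8 K

Flux: S = L/(4πd²) = 2.41×10²⁴/(4π×(1.41×10¹¹)²) = 9.65 W m⁻².
Energy balance: absorbed = emitted ⇒ πR²·S(1−A) = 4πR²·σT_eq⁴, so T_eq⁴ = S(1−A)/(4σ).
T_eq = [9.65 × 0.39 / (4 × 5.67×10⁻⁸)]^(1/4) = (1.66×10⁷)^(1/4) = 63.8 K.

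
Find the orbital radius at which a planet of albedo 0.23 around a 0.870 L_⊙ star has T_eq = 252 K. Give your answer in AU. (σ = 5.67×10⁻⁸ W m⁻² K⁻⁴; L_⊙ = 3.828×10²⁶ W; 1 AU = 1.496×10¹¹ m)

d ≈ 0.998 AU

L = 0.870 × 3.828×10²⁶ = 3.33×10²⁶ W.
From T_eq⁴ = L(1−A)/(16πσd²): d = √[L(1−A)/(16πσT_eq⁴)].
d = √[3.33×10²⁶ × 0.77 / (16π × 5.67×10⁻⁸ × (252)⁴)] = 1.49×10¹¹ m = 0.998 AU.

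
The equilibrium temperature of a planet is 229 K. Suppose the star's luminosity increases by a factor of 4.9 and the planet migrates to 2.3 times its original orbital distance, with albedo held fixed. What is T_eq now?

T_eq ∝ L^(1/4) · d^(−1/2).
T′ = 229 × 4.9^(1/4) / 2.3^(1/2) = 225 K.

T_eq ≈ 225 K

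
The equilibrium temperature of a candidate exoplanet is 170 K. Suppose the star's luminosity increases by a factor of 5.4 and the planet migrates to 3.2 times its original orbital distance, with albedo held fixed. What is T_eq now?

T_eq ≈ 145 K

T_eq ∝ L^(1/4) · d^(−1/2).
T′ = 170 × 5.4^(1/4) / 3.2^(1/2) = 145 K.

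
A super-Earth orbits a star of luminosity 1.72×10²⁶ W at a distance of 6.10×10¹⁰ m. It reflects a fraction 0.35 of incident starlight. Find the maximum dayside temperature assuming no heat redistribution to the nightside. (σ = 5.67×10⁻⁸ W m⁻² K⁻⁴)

T_ss ≈ 453 K

Flux: S = L/(4πd²) = 1.72×10²⁶/(4π×(6.10×10¹⁰)²) = 3680 W m⁻².
With no redistribution each surface element balances locally: S(1−A) = σT⁴.
T = [3680 × 0.65 / 5.67×10⁻⁸]^(1/4) = (4.22×10¹⁰)^(1/4) = 453 K.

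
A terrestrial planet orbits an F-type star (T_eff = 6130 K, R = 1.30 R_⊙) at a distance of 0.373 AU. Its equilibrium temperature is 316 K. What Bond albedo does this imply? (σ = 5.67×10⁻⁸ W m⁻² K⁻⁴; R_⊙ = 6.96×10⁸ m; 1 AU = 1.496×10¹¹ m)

A ≈ 0.89

R_⋆ = 1.30 × 6.96×10⁸ = 9.05×10⁸ m.
d = 0.373 AU = 5.58×10¹⁰ m.
L = 4πR_⋆²σT_⋆⁴ = 4π(9.05×10⁸)² × 5.67×10⁻⁸ × (6130)⁴ = 8.24×10²⁶ W.
S = L/(4πd²) = 2.10×10⁴ W m⁻².
From T_eq⁴ = S(1−A)/(4σ): 1−A = 4σT_eq⁴/S.
1−A = 4 × 5.67×10⁻⁸ × (316)⁴ / 2.10×10⁴ = 0.107.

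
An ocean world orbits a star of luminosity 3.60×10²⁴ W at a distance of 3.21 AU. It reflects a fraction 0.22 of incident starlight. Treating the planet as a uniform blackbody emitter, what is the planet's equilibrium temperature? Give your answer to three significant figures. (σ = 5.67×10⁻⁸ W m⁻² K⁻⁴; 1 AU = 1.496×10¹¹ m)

d = 3.21 AU = 4.80×10¹¹ m.
Flux: S = L/(4πd²) = 3.60×10²⁴/(4π×(4.80×10¹¹)²) = 1.24 W m⁻².
Energy balance: absorbed = emitted ⇒ πR²·S(1−A) = 4πR²·σT_eq⁴, so T_eq⁴ = S(1−A)/(4σ).
T_eq = [1.24 × 0.78 / (4 × 5.67×10⁻⁸)]^(1/4) = (4.27×10⁶)^(1/4) = 45.5 K.

T_eq ≈ 45.5 K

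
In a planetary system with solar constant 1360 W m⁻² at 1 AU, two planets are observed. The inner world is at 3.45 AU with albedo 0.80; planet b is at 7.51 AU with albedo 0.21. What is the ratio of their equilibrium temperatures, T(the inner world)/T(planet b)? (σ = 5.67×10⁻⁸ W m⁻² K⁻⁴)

T₁/T₂ ≈ 1.047

T_eq = [S₀(1−A)/(4σd²)]^(1/4), so T ∝ (1−A)^(1/4) / √d.
T₁ = [1360×0.20/(4×5.67×10⁻⁸×3.45²)]^(1/4) = 100.19 K.
T₂ = [1360×0.79/(4×5.67×10⁻⁸×7.51²)]^(1/4) = 95.73 K.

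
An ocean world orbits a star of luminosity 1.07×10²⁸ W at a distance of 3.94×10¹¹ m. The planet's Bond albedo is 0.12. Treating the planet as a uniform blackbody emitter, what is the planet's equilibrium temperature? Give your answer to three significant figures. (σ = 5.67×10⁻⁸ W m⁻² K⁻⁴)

Flux: S = L/(4πd²) = 1.07×10²⁸/(4π×(3.94×10¹¹)²) = 5490 W m⁻².
Energy balance: absorbed = emitted ⇒ πR²·S(1−A) = 4πR²·σT_eq⁴, so T_eq⁴ = S(1−A)/(4σ).
T_eq = [5490 × 0.88 / (4 × 5.67×10⁻⁸)]^(1/4) = (2.13×10¹⁰)^(1/4) = 382 K.

T_eq ≈ 382 K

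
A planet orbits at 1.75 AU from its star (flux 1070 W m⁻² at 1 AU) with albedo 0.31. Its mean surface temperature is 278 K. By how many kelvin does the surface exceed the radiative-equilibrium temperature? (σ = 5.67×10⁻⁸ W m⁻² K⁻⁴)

S = 1070/1.75² = 349.4 W m⁻².
T_eq = [S(1−A)/(4σ)]^(1/4) = [349.4×0.69/(4×5.67×10⁻⁸)]^(1/4) = 180.6 K.
ΔT = T_surf − T_eq = 278 − 180.6.

ΔT ≈ 97.4 K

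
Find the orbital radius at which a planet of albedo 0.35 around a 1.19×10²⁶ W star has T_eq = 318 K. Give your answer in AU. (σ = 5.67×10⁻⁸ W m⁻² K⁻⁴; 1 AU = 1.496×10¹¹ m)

From T_eq⁴ = L(1−A)/(16πσd²): d = √[L(1−A)/(16πσT_eq⁴)].
d = √[1.19×10²⁶ × 0.65 / (16π × 5.67×10⁻⁸ × (318)⁴)] = 5.15×10¹⁰ m = 0.344 AU.

d ≈ 0.344 AU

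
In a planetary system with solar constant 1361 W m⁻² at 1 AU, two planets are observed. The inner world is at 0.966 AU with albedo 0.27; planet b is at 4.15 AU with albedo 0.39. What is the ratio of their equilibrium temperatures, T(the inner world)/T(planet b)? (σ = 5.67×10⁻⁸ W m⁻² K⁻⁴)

T_eq = [S₀(1−A)/(4σd²)]^(1/4), so T ∝ (1−A)^(1/4) / √d.
T₁ = [1361×0.73/(4×5.67×10⁻⁸×0.966²)]^(1/4) = 261.76 K.
T₂ = [1361×0.61/(4×5.67×10⁻⁸×4.15²)]^(1/4) = 120.74 K.

T₁/T₂ ≈ 2.168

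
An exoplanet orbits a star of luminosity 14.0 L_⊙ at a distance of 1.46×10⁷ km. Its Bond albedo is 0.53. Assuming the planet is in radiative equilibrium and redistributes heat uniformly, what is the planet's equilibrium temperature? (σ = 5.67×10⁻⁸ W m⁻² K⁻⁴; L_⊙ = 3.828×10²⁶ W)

T_eq ≈ 1430 K

d = 1.46×10⁷ km = 1.46×10¹⁰ m.
L = 14.0 × 3.828×10²⁶ = 5.36×10²⁷ W.
Flux: S = L/(4πd²) = 5.36×10²⁷/(4π×(1.46×10¹⁰)²) = 2.00×10⁶ W m⁻².
Energy balance: absorbed = emitted ⇒ πR²·S(1−A) = 4πR²·σT_eq⁴, so T_eq⁴ = S(1−A)/(4σ).
T_eq = [2.00×10⁶ × 0.47 / (4 × 5.67×10⁻⁸)]^(1/4) = (4.15×10¹²)^(1/4) = 1430 K.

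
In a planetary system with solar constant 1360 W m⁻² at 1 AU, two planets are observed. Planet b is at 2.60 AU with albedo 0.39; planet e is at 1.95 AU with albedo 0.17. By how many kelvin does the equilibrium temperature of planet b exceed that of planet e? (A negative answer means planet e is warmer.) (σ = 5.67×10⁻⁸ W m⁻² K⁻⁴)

ΔT ≈ -37.7 K

T_eq = [S₀(1−A)/(4σd²)]^(1/4), so T ∝ (1−A)^(1/4) / √d.
T₁ = [1360×0.61/(4×5.67×10⁻⁸×2.60²)]^(1/4) = 152.52 K.
T₂ = [1360×0.83/(4×5.67×10⁻⁸×1.95²)]^(1/4) = 190.21 K.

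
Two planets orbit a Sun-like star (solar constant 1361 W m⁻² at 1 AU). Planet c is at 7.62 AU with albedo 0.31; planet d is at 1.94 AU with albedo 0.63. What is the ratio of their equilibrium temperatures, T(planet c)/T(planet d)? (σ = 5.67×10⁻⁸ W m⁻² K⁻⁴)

T_eq = [S₀(1−A)/(4σd²)]^(1/4), so T ∝ (1−A)^(1/4) / √d.
T₁ = [1361×0.69/(4×5.67×10⁻⁸×7.62²)]^(1/4) = 91.89 K.
T₂ = [1361×0.37/(4×5.67×10⁻⁸×1.94²)]^(1/4) = 155.85 K.

T₁/T₂ ≈ 0.590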